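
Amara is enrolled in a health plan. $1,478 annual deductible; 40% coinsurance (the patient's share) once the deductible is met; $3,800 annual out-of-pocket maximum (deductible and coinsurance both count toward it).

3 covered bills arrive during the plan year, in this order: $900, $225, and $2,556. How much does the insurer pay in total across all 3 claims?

Bill 1, $900: entire amount goes to the deductible. Cost to patient: $900. OOP to date $900. Plan pays $900 − $900 = $0.
Bill 2, $225: fully absorbed by the deductible. Cost to patient: $225. OOP to date $1,125. Plan pays $225 − $225 = $0.
Bill 3, $2,556: $353 finishes the deductible; $2,203 goes to coinsurance; coinsurance $2,203 × 40% = $881.20. Patient pays $1,234.20; OOP now $2,359.20. Plan pays $2,556 − $1,234.20 = $1,321.80.
Insurer total: $0 + $0 + $1,321.80 = $1,321.80.

$1,321.80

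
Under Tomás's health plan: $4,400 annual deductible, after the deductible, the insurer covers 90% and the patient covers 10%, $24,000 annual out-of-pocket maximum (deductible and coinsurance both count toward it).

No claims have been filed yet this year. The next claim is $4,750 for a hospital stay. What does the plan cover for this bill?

$315

Nothing has been paid toward the $4,400 deductible, so the first $4,400 of this charge is applied there.
The remaining $350 (= $4,750 − $4,400) moves to coinsurance.
Coinsurance: $350 × 10% = $35.
Patient responsibility before any cap: $4,400 + $35 = $4,435.
Year-to-date out-of-pocket becomes $0 + $4,435 = $4,435, still under the $24,000 maximum, so no cap applies.
The insurer covers the remainder: $4,750 − $4,435 = $315.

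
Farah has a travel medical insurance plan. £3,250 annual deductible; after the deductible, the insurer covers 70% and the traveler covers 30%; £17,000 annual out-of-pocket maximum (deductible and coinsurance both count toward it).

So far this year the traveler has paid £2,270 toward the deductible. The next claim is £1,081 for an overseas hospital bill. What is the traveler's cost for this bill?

£2,270 of the £3,250 deductible is already met, leaving £980.
That leaves £1,081 − £980 = £101 for coinsurance.
Traveler's 30% share of £101 is £30.30.
That puts the traveler's cost at £980 + £30.30 = £1,010.30 before any cap.
Total out-of-pocket so far would be £2,270 + £1,010.30 = £3,280.30, below the £17,000 cap — no reduction.

£1,010.30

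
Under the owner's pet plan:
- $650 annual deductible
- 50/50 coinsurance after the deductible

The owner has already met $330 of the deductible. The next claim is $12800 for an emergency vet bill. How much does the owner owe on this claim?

$330 of the $650 deductible is already met, leaving $320.
After the $320 deductible portion, $12800 − $320 = $12480 is subject to coinsurance.
Coinsurance: $12480 × 50% = $6240.
Owner responsibility: $320 + $6240 = $6560.

$6560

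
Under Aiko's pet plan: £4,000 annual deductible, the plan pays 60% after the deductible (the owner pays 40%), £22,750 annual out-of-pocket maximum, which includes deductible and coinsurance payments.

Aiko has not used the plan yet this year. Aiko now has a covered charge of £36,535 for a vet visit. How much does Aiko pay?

The full £4,000 deductible is still open; £4,000 of this bill applies to it.
That leaves £36,535 − £4,000 = £32,535 for coinsurance.
40% of £32,535 = £13,014 falls to the owner.
So the owner owes £4,000 + £13,014 = £17,014 before any cap.
Year-to-date out-of-pocket becomes £0 + £17,014 = £17,014, still under the £22,750 maximum, so no cap applies.

£17,014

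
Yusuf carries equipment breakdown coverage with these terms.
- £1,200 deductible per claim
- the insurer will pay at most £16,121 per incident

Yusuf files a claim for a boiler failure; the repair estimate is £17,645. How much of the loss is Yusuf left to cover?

Subtract the deductible: £17,645 − £1,200 = £16,445.
£16,445 exceeds the £16,121 limit, so the insurer pays the limit: £16,121.
Out of pocket: £17,645 − £16,121 = £1,524.

£1,524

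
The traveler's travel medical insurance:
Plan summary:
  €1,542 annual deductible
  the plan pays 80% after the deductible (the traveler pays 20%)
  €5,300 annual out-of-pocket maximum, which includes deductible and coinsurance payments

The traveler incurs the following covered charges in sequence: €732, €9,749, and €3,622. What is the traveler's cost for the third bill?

#1 (€732): entire amount goes to the deductible. Traveler owes €732 (running OOP €732).
#2 (€9,749): deductible takes €810, €8,939 remains; coinsurance €8,939 × 20% = €1,787.80. Cost to traveler: €2,597.80. OOP to date €3,329.80.
#3 (€3,622): 20% coinsurance on €3,622 = €724.40. Traveler owes €724.40 (running OOP €4,054.20).

€724.40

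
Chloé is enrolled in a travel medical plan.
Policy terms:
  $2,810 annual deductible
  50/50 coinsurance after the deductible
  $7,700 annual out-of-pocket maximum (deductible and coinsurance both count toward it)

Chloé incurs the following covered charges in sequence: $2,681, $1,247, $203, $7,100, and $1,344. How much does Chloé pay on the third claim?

Bill 1, $2,681: entire amount goes to the deductible. Cost to traveler: $2,681. OOP to date $2,681.
Bill 2, $1,247: deductible takes $129, $1,118 remains; 50% of $1,118 = $559. Traveler owes $688 (running OOP $3,369).
Bill 3, $203: deductible met; 50% of $203 = $101.50. Traveler owes $101.50 (running OOP $3,470.50).

$101.50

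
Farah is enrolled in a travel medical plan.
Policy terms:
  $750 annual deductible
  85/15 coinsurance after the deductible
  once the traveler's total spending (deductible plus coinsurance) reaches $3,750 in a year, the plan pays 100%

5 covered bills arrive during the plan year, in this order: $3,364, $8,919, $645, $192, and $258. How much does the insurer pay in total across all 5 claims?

Bill 1, $3,364: deductible takes $750, $2,614 remains; traveler's 15% is $392.10. Cost to traveler: $1,142.10. OOP to date $1,142.10. Insurer: $3,364 − $1,142.10 = $2,221.90.
Bill 2, $8,919: 15% coinsurance on $8,919 = $1,337.85. Traveler owes $1,337.85 (running OOP $2,479.95). Plan pays $8,919 − $1,337.85 = $7,581.15.
Bill 3, $645: deductible already satisfied, so traveler's share is 15% × $645 = $96.75. Cost to traveler: $96.75. OOP to date $2,576.70. Plan pays $645 − $96.75 = $548.25.
Bill 4, $192: deductible met; 15% of $192 = $28.80. Cost to traveler: $28.80. OOP to date $2,605.50. Insurer: $192 − $28.80 = $163.20.
Bill 5, $258: 15% coinsurance on $258 = $38.70. Cost to traveler: $38.70. OOP to date $2,644.20. Plan pays $258 − $38.70 = $219.30.
Insurer total: $2,221.90 + $7,581.15 + $548.25 + $163.20 + $219.30 = $10,733.80.

$10,733.80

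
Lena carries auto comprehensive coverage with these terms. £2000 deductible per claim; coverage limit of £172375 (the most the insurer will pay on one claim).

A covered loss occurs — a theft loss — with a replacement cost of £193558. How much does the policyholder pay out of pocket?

After the deductible, £193558 − £2000 = £191558 remains.
The £172375 per-incident cap binds; insurer pays £172375.
Out of pocket: £193558 − £172375 = £21183.

£21183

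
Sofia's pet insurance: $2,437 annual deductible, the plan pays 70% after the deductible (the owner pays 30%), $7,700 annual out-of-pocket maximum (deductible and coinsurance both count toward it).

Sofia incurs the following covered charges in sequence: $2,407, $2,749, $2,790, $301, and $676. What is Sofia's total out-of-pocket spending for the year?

Claim 1 ($2,407): entire amount goes to the deductible. Owner pays $2,407; OOP now $2,407.
Claim 2 ($2,749): deductible takes $30, $2,719 remains; coinsurance $2,719 × 30% = $815.70. Owner pays $845.70; OOP now $3,252.70.
Claim 3 ($2,790): 30% coinsurance on $2,790 = $837. Owner owes $837 (running OOP $4,089.70).
Claim 4 ($301): deductible met; 30% of $301 = $90.30. Cost to owner: $90.30. OOP to date $4,180.
Claim 5 ($676): 30% coinsurance on $676 = $202.80. Cost to owner: $202.80. OOP to date $4,382.80.
Summing the owner's payments: $2,407 + $845.70 + $837 + $90.30 + $202.80 = $4,382.80.

$4,382.80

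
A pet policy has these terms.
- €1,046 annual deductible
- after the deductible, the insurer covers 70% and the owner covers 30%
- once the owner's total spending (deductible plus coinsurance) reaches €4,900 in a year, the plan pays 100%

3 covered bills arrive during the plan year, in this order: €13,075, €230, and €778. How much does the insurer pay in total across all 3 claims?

€9,183

Claim 1 — €13,075: deductible takes €1,046, €12,029 remains; 30% of €12,029 = €3,608.70. Cost to owner: €4,654.70. OOP to date €4,654.70. Plan pays €13,075 − €4,654.70 = €8,420.30.
Claim 2 — €230: deductible met; 30% of €230 = €69. Cost to owner: €69. OOP to date €4,723.70. Insurer: €230 − €69 = €161.
Claim 3 — €778: deductible met; 30% of €778 = €233.40. That would push OOP to €4,957.10, over the €4,900 cap, so owner pays €4,900 − €4,723.70 = €176.30. Insurer: €778 − €176.30 = €601.70.
Insurer total = bills − owner's total = €14,083 − €4,900 = €9,183.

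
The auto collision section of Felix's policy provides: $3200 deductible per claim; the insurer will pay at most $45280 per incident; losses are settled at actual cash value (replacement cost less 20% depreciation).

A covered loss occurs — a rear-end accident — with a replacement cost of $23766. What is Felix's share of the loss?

$7953.20

At 20% depreciation, ACV = $23766 − $4753.20 = $19012.80.
Less the $3200 deductible: $19012.80 − $3200 = $15812.80.
That's under the $45280 cap, so the insurer reimburses the full $15812.80.
Out of pocket: $23766 − $15812.80 = $7953.20.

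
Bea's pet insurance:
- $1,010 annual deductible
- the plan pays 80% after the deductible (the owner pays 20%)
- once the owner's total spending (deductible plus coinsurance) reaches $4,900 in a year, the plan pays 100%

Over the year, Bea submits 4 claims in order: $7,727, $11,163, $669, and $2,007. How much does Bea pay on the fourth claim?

#1 ($7,727): $1,010 to deductible, leaving $6,717; owner's 20% is $1,343.40. Cost to owner: $2,353.40. OOP to date $2,353.40.
#2 ($11,163): 20% coinsurance on $11,163 = $2,232.60. Cost to owner: $2,232.60. OOP to date $4,586.
#3 ($669): deductible already satisfied, so owner's share is 20% × $669 = $133.80. Owner pays $133.80; OOP now $4,719.80.
#4 ($2,007): 20% coinsurance on $2,007 = $401.40. OOP would hit $5,121.20 > $4,900, so the cap limits the owner to $4,900 − $4,719.80 = $180.20.

$180.20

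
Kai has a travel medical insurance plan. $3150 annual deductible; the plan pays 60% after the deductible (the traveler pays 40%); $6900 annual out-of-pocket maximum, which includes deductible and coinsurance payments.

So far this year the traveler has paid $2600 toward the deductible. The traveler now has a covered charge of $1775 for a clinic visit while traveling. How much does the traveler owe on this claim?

Deductible still to meet: $3150 − $2600 = $550.
The remaining $1225 (= $1775 − $550) moves to coinsurance.
Coinsurance: $1225 × 40% = $490.
So the traveler owes $550 + $490 = $1040 before any cap.
Year-to-date out-of-pocket becomes $2600 + $1040 = $3640, still under the $6900 maximum, so no cap applies.

$1040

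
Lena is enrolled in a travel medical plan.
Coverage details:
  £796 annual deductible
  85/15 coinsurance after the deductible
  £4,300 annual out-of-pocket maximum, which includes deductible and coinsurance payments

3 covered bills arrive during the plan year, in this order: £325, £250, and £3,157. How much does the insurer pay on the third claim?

£2,495.60

Claim 1 (£325): entire amount goes to the deductible. Traveler pays £325; OOP now £325. Insurer: £325 − £325 = £0.
Claim 2 (£250): all of it applies to the deductible. Cost to traveler: £250. OOP to date £575. Insurer: £250 − £250 = £0.
Claim 3 (£3,157): £221 to deductible, leaving £2,936; traveler's 15% is £440.40. Cost to traveler: £661.40. OOP to date £1,236.40. Insurer: £3,157 − £661.40 = £2,495.60.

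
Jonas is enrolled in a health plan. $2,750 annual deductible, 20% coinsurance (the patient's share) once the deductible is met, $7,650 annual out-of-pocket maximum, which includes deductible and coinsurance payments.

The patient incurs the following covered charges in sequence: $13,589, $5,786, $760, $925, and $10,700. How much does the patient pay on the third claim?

Claim 1 ($13,589): $2,750 to deductible, leaving $10,839; 20% of $10,839 = $2,167.80. Patient pays $4,917.80; OOP now $4,917.80.
Claim 2 ($5,786): deductible already satisfied, so patient's share is 20% × $5,786 = $1,157.20. Patient owes $1,157.20 (running OOP $6,075).
Claim 3 ($760): deductible met; 20% of $760 = $152. Patient owes $152 (running OOP $6,227).

$152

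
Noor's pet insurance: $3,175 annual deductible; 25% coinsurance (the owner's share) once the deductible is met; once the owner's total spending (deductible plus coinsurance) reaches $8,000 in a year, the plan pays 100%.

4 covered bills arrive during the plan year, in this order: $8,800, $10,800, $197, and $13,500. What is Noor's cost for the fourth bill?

$669.50

Claim 1 ($8,800): $3,175 to deductible, leaving $5,625; owner's 25% is $1,406.25. Owner owes $4,581.25 (running OOP $4,581.25).
Claim 2 ($10,800): deductible already satisfied, so owner's share is 25% × $10,800 = $2,700. Owner pays $2,700; OOP now $7,281.25.
Claim 3 ($197): deductible met; 25% of $197 = $49.25. Owner pays $49.25; OOP now $7,330.50.
Claim 4 ($13,500): deductible already satisfied, so owner's share is 25% × $13,500 = $3,375. OOP would hit $10,705.50 > $8,000, so the cap limits the owner to $8,000 − $7,330.50 = $669.50.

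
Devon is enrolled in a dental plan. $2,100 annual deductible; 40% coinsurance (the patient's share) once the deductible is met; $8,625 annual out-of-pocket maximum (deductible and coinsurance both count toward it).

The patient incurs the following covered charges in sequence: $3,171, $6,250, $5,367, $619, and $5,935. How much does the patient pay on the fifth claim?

Claim 1 — $3,171: $2,100 to deductible, leaving $1,071; 40% of $1,071 = $428.40. Patient owes $2,528.40 (running OOP $2,528.40).
Claim 2 — $6,250: 40% coinsurance on $6,250 = $2,500. Patient pays $2,500; OOP now $5,028.40.
Claim 3 — $5,367: deductible met; 40% of $5,367 = $2,146.80. Patient pays $2,146.80; OOP now $7,175.20.
Claim 4 — $619: 40% coinsurance on $619 = $247.60. Patient owes $247.60 (running OOP $7,422.80).
Claim 5 — $5,935: 40% coinsurance on $5,935 = $2,374. That would push OOP to $9,796.80, over the $8,625 cap, so patient pays $8,625 − $7,422.80 = $1,202.20.

$1,202.20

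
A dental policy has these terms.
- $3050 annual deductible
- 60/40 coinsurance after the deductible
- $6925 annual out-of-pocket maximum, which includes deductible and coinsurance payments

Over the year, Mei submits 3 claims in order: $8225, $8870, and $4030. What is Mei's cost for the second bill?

$1805

#1 ($8225): $3050 to deductible, leaving $5175; patient's 40% is $2070. Cost to patient: $5120. OOP to date $5120.
#2 ($8870): deductible met; 40% of $8870 = $3548. OOP would hit $8668 > $6925, so the cap limits the patient to $6925 − $5120 = $1805.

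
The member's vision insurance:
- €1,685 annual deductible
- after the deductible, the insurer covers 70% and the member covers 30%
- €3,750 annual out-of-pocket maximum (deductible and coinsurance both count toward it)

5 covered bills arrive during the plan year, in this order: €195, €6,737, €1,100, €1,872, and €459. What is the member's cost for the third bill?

Claim 1 — €195: all of it applies to the deductible. Cost to member: €195. OOP to date €195.
Claim 2 — €6,737: €1,490 to deductible, leaving €5,247; 30% of €5,247 = €1,574.10. Member pays €3,064.10; OOP now €3,259.10.
Claim 3 — €1,100: 30% coinsurance on €1,100 = €330. Member pays €330; OOP now €3,589.10.

€330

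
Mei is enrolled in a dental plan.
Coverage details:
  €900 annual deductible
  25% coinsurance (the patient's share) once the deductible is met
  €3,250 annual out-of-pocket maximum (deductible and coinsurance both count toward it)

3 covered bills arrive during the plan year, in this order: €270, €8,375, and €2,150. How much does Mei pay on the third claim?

€413.75

Claim 1 (€270): entire amount goes to the deductible. Cost to patient: €270. OOP to date €270.
Claim 2 (€8,375): €630 to deductible, leaving €7,745; coinsurance €7,745 × 25% = €1,936.25. Patient owes €2,566.25 (running OOP €2,836.25).
Claim 3 (€2,150): 25% coinsurance on €2,150 = €537.50. Adding that to €2,836.25 gives €3,373.75, past the €3,250 cap; patient pays only €3,250 − €2,836.25 = €413.75.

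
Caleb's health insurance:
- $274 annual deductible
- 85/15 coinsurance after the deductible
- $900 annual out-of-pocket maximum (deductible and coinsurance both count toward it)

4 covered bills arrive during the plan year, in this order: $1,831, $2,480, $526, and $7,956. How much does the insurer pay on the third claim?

$505.55

#1 ($1,831): deductible takes $274, $1,557 remains; coinsurance $1,557 × 15% = $233.55. Patient pays $507.55; OOP now $507.55. Insurer: $1,831 − $507.55 = $1,323.45.
#2 ($2,480): deductible met; 15% of $2,480 = $372. Cost to patient: $372. OOP to date $879.55. Plan pays $2,480 − $372 = $2,108.
#3 ($526): deductible already satisfied, so patient's share is 15% × $526 = $78.90. Adding that to $879.55 gives $958.45, past the $900 cap; patient pays only $900 − $879.55 = $20.45. Insurer: $526 − $20.45 = $505.55.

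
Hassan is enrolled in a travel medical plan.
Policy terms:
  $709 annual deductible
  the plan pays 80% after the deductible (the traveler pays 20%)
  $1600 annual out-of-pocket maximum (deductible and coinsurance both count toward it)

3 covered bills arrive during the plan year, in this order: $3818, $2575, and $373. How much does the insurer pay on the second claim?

$2305.80

Claim 1 ($3818): $709 finishes the deductible; $3109 goes to coinsurance; coinsurance $3109 × 20% = $621.80. Traveler owes $1330.80 (running OOP $1330.80). Plan pays $3818 − $1330.80 = $2487.20.
Claim 2 ($2575): deductible already satisfied, so traveler's share is 20% × $2575 = $515. That would push OOP to $1845.80, over the $1600 cap, so traveler pays $1600 − $1330.80 = $269.20. Plan pays $2575 − $269.20 = $2305.80.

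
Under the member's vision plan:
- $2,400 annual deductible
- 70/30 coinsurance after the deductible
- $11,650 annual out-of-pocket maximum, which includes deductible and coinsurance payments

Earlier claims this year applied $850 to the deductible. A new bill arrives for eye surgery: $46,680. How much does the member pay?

$10,800

Deductible still to meet: $2,400 − $850 = $1,550.
The remaining $45,130 (= $46,680 − $1,550) moves to coinsurance.
Coinsurance: $45,130 × 30% = $13,539.
Member responsibility before any cap: $1,550 + $13,539 = $15,089.
Adding $15,089 to the $850 already spent would give $15,939, which exceeds the $11,650 cap; the member pays just $11,650 − $850 = $10,800.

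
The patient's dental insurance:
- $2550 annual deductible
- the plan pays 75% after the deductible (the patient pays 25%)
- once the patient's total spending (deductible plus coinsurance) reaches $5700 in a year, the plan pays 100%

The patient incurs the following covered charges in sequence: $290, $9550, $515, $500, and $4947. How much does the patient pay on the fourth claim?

Claim 1 — $290: fully absorbed by the deductible. Patient pays $290; OOP now $290.
Claim 2 — $9550: $2260 to deductible, leaving $7290; patient's 25% is $1822.50. Patient pays $4082.50; OOP now $4372.50.
Claim 3 — $515: 25% coinsurance on $515 = $128.75. Cost to patient: $128.75. OOP to date $4501.25.
Claim 4 — $500: deductible already satisfied, so patient's share is 25% × $500 = $125. Cost to patient: $125. OOP to date $4626.25.

$125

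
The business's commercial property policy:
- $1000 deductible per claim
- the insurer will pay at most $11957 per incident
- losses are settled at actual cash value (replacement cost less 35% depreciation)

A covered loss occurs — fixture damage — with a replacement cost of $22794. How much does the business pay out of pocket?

At 35% depreciation, ACV = $22794 − $7977.90 = $14816.10.
Less the $1000 deductible: $14816.10 − $1000 = $13816.10.
The $11957 per-incident cap binds; insurer pays $11957.
Out of pocket: $22794 − $11957 = $10837.

$10837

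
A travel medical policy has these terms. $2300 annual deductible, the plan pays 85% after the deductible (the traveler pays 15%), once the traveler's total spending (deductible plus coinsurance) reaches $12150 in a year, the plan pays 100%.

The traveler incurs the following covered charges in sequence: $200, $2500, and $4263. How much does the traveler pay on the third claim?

$639.45

#1 ($200): fully absorbed by the deductible. Traveler owes $200 (running OOP $200).
#2 ($2500): $2100 to deductible, leaving $400; 15% of $400 = $60. Traveler pays $2160; OOP now $2360.
#3 ($4263): deductible met; 15% of $4263 = $639.45. Traveler owes $639.45 (running OOP $2999.45).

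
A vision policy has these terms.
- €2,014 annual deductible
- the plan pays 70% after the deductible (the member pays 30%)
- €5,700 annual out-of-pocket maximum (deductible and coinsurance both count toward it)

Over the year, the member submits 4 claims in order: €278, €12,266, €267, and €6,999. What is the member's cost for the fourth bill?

€446.90

Claim 1 — €278: all of it applies to the deductible. Cost to member: €278. OOP to date €278.
Claim 2 — €12,266: deductible takes €1,736, €10,530 remains; coinsurance €10,530 × 30% = €3,159. Member owes €4,895 (running OOP €5,173).
Claim 3 — €267: deductible met; 30% of €267 = €80.10. Member owes €80.10 (running OOP €5,253.10).
Claim 4 — €6,999: deductible met; 30% of €6,999 = €2,099.70. Adding that to €5,253.10 gives €7,352.80, past the €5,700 cap; member pays only €5,700 − €5,253.10 = €446.90.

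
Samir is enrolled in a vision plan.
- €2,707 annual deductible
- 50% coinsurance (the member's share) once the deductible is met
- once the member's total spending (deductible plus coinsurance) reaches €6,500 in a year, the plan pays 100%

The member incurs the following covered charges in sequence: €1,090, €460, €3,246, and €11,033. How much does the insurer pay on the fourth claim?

€8,284.50

#1 (€1,090): fully absorbed by the deductible. Member pays €1,090; OOP now €1,090. Plan pays €1,090 − €1,090 = €0.
#2 (€460): all of it applies to the deductible. Cost to member: €460. OOP to date €1,550. Plan pays €460 − €460 = €0.
#3 (€3,246): €1,157 finishes the deductible; €2,089 goes to coinsurance; member's 50% is €1,044.50. Cost to member: €2,201.50. OOP to date €3,751.50. Plan pays €3,246 − €2,201.50 = €1,044.50.
#4 (€11,033): deductible met; 50% of €11,033 = €5,516.50. OOP would hit €9,268 > €6,500, so the cap limits the member to €6,500 − €3,751.50 = €2,748.50. Insurer: €11,033 − €2,748.50 = €8,284.50.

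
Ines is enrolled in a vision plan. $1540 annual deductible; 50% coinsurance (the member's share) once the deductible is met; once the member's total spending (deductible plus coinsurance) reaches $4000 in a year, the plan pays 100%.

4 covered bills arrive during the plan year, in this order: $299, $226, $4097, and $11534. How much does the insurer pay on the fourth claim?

Bill 1, $299: fully absorbed by the deductible. Cost to member: $299. OOP to date $299. Plan pays $299 − $299 = $0.
Bill 2, $226: entire amount goes to the deductible. Member pays $226; OOP now $525. Insurer: $226 − $226 = $0.
Bill 3, $4097: $1015 finishes the deductible; $3082 goes to coinsurance; 50% of $3082 = $1541. Member owes $2556 (running OOP $3081). Plan pays $4097 − $2556 = $1541.
Bill 4, $11534: deductible met; 50% of $11534 = $5767. Adding that to $3081 gives $8848, past the $4000 cap; member pays only $4000 − $3081 = $919. Insurer: $11534 − $919 = $10615.

$10615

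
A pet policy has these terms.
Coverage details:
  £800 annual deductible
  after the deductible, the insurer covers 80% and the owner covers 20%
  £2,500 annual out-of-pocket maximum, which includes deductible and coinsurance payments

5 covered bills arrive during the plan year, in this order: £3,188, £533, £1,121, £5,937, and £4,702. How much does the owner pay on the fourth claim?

#1 (£3,188): £800 to deductible, leaving £2,388; 20% of £2,388 = £477.60. Owner pays £1,277.60; OOP now £1,277.60.
#2 (£533): deductible already satisfied, so owner's share is 20% × £533 = £106.60. Owner owes £106.60 (running OOP £1,384.20).
#3 (£1,121): 20% coinsurance on £1,121 = £224.20. Owner pays £224.20; OOP now £1,608.40.
#4 (£5,937): deductible met; 20% of £5,937 = £1,187.40. OOP would hit £2,795.80 > £2,500, so the cap limits the owner to £2,500 − £1,608.40 = £891.60.

£891.60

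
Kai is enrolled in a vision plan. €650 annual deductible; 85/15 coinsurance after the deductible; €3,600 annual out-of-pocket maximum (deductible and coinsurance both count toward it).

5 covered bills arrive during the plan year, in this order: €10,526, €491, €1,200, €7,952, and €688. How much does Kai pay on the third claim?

€180

Claim 1 — €10,526: deductible takes €650, €9,876 remains; 15% of €9,876 = €1,481.40. Member pays €2,131.40; OOP now €2,131.40.
Claim 2 — €491: deductible already satisfied, so member's share is 15% × €491 = €73.65. Cost to member: €73.65. OOP to date €2,205.05.
Claim 3 — €1,200: deductible already satisfied, so member's share is 15% × €1,200 = €180. Member owes €180 (running OOP €2,385.05).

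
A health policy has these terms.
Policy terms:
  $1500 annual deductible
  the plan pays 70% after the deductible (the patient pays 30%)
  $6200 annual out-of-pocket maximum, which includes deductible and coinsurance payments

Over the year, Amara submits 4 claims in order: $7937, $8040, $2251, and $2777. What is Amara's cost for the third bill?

$356.90

#1 ($7937): $1500 finishes the deductible; $6437 goes to coinsurance; 30% of $6437 = $1931.10. Patient pays $3431.10; OOP now $3431.10.
#2 ($8040): deductible met; 30% of $8040 = $2412. Patient owes $2412 (running OOP $5843.10).
#3 ($2251): deductible already satisfied, so patient's share is 30% × $2251 = $675.30. That would push OOP to $6518.40, over the $6200 cap, so patient pays $6200 − $5843.10 = $356.90.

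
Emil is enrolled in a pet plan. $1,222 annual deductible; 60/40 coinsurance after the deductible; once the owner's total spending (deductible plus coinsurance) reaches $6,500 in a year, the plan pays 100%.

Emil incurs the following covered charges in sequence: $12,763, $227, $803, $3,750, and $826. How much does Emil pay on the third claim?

#1 ($12,763): $1,222 to deductible, leaving $11,541; 40% of $11,541 = $4,616.40. Cost to owner: $5,838.40. OOP to date $5,838.40.
#2 ($227): deductible already satisfied, so owner's share is 40% × $227 = $90.80. Owner pays $90.80; OOP now $5,929.20.
#3 ($803): 40% coinsurance on $803 = $321.20. Owner owes $321.20 (running OOP $6,250.40).

$321.20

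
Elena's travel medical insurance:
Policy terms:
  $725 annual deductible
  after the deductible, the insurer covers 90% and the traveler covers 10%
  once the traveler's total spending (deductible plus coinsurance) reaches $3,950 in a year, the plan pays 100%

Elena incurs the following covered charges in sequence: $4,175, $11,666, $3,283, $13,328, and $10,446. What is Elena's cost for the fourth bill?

$1,332.80

Bill 1, $4,175: $725 finishes the deductible; $3,450 goes to coinsurance; coinsurance $3,450 × 10% = $345. Traveler pays $1,070; OOP now $1,070.
Bill 2, $11,666: deductible met; 10% of $11,666 = $1,166.60. Cost to traveler: $1,166.60. OOP to date $2,236.60.
Bill 3, $3,283: deductible met; 10% of $3,283 = $328.30. Traveler owes $328.30 (running OOP $2,564.90).
Bill 4, $13,328: deductible met; 10% of $13,328 = $1,332.80. Traveler owes $1,332.80 (running OOP $3,897.70).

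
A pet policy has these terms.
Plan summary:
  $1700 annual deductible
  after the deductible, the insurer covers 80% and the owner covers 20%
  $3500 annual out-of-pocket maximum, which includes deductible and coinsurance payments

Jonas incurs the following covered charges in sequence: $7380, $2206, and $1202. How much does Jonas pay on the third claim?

Claim 1 — $7380: $1700 finishes the deductible; $5680 goes to coinsurance; 20% of $5680 = $1136. Owner pays $2836; OOP now $2836.
Claim 2 — $2206: 20% coinsurance on $2206 = $441.20. Owner pays $441.20; OOP now $3277.20.
Claim 3 — $1202: deductible already satisfied, so owner's share is 20% × $1202 = $240.40. OOP would hit $3517.60 > $3500, so the cap limits the owner to $3500 − $3277.20 = $222.80.

$222.80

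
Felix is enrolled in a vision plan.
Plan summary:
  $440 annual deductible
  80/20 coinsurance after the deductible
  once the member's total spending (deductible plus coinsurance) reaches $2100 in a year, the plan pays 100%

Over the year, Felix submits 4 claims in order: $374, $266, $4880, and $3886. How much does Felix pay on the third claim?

$976

Bill 1, $374: entire amount goes to the deductible. Member pays $374; OOP now $374.
Bill 2, $266: $66 finishes the deductible; $200 goes to coinsurance; coinsurance $200 × 20% = $40. Member owes $106 (running OOP $480).
Bill 3, $4880: deductible met; 20% of $4880 = $976. Member owes $976 (running OOP $1456).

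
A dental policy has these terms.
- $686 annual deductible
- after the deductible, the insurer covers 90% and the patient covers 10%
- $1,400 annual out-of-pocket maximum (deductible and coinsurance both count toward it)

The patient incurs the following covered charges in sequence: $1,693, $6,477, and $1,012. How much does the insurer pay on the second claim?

#1 ($1,693): deductible takes $686, $1,007 remains; coinsurance $1,007 × 10% = $100.70. Cost to patient: $786.70. OOP to date $786.70. Plan pays $1,693 − $786.70 = $906.30.
#2 ($6,477): deductible already satisfied, so patient's share is 10% × $6,477 = $647.70. Adding that to $786.70 gives $1,434.40, past the $1,400 cap; patient pays only $1,400 − $786.70 = $613.30. Insurer: $6,477 − $613.30 = $5,863.70.

$5,863.70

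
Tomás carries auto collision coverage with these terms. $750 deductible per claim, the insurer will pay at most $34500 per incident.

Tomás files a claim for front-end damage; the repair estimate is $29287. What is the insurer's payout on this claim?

After the deductible, $29287 − $750 = $28537 remains.
That's under the $34500 cap, so the insurer reimburses the full $28537.

$28537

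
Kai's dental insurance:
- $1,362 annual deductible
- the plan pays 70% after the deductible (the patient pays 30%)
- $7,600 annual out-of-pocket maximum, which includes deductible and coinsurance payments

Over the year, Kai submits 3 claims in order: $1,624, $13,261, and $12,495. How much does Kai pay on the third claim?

$2,181.10

#1 ($1,624): deductible takes $1,362, $262 remains; coinsurance $262 × 30% = $78.60. Cost to patient: $1,440.60. OOP to date $1,440.60.
#2 ($13,261): deductible already satisfied, so patient's share is 30% × $13,261 = $3,978.30. Patient pays $3,978.30; OOP now $5,418.90.
#3 ($12,495): 30% coinsurance on $12,495 = $3,748.50. Adding that to $5,418.90 gives $9,167.40, past the $7,600 cap; patient pays only $7,600 − $5,418.90 = $2,181.10.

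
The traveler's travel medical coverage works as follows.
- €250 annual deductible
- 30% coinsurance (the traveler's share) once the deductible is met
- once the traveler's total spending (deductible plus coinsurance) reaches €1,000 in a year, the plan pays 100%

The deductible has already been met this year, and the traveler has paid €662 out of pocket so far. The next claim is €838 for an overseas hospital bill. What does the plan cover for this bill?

€586.60

The deductible is already satisfied, so the full bill goes to coinsurance.
Traveler's 30% share of €838 is €251.40.
Total out-of-pocket so far would be €662 + €251.40 = €913.40, below the €1,000 cap — no reduction.
Insurer pays the balance: €838 − €251.40 = €586.60.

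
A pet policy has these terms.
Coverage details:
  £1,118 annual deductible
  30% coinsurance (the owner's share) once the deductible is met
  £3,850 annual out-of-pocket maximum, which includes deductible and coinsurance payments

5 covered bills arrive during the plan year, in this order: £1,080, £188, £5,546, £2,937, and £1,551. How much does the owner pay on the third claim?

Claim 1 — £1,080: entire amount goes to the deductible. Cost to owner: £1,080. OOP to date £1,080.
Claim 2 — £188: £38 finishes the deductible; £150 goes to coinsurance; coinsurance £150 × 30% = £45. Owner owes £83 (running OOP £1,163).
Claim 3 — £5,546: deductible met; 30% of £5,546 = £1,663.80. Owner pays £1,663.80; OOP now £2,826.80.

£1,663.80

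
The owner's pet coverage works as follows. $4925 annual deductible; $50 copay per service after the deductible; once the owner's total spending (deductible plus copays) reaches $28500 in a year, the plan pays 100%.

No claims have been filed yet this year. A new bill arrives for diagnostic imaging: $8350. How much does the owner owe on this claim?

Nothing has been paid toward the $4925 deductible, so the first $4925 of this charge is applied there.
That leaves $8350 − $4925 = $3425 for the copay.
Copay on this service: $50.
So the owner owes $4925 + $50 = $4975 before any cap.
Year-to-date out-of-pocket becomes $0 + $4975 = $4975, still under the $28500 maximum, so no cap applies.

$4975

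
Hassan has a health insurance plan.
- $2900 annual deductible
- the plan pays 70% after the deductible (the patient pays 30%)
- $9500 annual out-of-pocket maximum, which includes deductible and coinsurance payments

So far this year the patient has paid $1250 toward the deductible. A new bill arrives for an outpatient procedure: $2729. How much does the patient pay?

Deductible still to meet: $2900 − $1250 = $1650.
That leaves $2729 − $1650 = $1079 for coinsurance.
30% of $1079 = $323.70 falls to the patient.
That puts the patient's cost at $1650 + $323.70 = $1973.70 before any cap.
Cumulative spending $1250 + $1973.70 = $3223.70 stays under the $9500 maximum.

$1973.70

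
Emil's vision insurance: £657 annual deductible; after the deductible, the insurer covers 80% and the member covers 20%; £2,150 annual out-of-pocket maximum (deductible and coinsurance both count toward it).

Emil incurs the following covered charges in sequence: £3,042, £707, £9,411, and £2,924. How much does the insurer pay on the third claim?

£8,536.40

Bill 1, £3,042: £657 finishes the deductible; £2,385 goes to coinsurance; member's 20% is £477. Cost to member: £1,134. OOP to date £1,134. Plan pays £3,042 − £1,134 = £1,908.
Bill 2, £707: deductible already satisfied, so member's share is 20% × £707 = £141.40. Member pays £141.40; OOP now £1,275.40. Insurer: £707 − £141.40 = £565.60.
Bill 3, £9,411: deductible already satisfied, so member's share is 20% × £9,411 = £1,882.20. OOP would hit £3,157.60 > £2,150, so the cap limits the member to £2,150 − £1,275.40 = £874.60. Insurer: £9,411 − £874.60 = £8,536.40.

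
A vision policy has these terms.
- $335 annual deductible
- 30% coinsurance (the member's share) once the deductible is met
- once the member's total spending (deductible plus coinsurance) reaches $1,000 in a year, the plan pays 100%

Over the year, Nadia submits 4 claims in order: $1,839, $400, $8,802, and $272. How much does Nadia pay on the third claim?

Bill 1, $1,839: $335 finishes the deductible; $1,504 goes to coinsurance; 30% of $1,504 = $451.20. Member owes $786.20 (running OOP $786.20).
Bill 2, $400: deductible met; 30% of $400 = $120. Member pays $120; OOP now $906.20.
Bill 3, $8,802: 30% coinsurance on $8,802 = $2,640.60. That would push OOP to $3,546.80, over the $1,000 cap, so member pays $1,000 − $906.20 = $93.80.

$93.80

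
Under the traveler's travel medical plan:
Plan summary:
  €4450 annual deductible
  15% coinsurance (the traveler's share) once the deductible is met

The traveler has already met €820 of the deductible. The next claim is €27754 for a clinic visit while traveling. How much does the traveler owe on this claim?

€820 of the €4450 deductible is already met, leaving €3630.
The remaining €24124 (= €27754 − €3630) moves to coinsurance.
Traveler's 15% share of €24124 is €3618.60.
Traveler responsibility: €3630 + €3618.60 = €7248.60.

€7248.60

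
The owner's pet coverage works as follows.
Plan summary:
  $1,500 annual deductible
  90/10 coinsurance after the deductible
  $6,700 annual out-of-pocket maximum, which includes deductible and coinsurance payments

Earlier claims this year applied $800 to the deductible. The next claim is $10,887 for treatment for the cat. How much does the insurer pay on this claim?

Remaining deductible: $1,500 − $800 = $700.
That leaves $10,887 − $700 = $10,187 for coinsurance.
Coinsurance: $10,187 × 10% = $1,018.70.
So the owner owes $700 + $1,018.70 = $1,718.70 before any cap.
Cumulative spending $800 + $1,718.70 = $2,518.70 stays under the $6,700 maximum.
The insurer covers the remainder: $10,887 − $1,718.70 = $9,168.30.

$9,168.30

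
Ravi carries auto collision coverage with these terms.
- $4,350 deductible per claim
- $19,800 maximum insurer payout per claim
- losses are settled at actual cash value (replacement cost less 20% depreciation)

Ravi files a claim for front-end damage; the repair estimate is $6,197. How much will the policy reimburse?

At 20% depreciation, ACV = $6,197 − $1,239.40 = $4,957.60.
Less the $4,350 deductible: $4,957.60 − $4,350 = $607.60.
$607.60 is within the $19,800 limit, so the insurer pays $607.60.

$607.60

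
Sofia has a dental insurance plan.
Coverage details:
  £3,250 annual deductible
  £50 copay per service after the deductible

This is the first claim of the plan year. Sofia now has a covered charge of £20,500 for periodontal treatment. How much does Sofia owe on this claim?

£3,300

Nothing has been paid toward the £3,250 deductible, so the first £3,250 of this charge is applied there.
That leaves £20,500 − £3,250 = £17,250 for the copay.
Copay on this service: £50.
Patient responsibility: £3,250 + £50 = £3,300.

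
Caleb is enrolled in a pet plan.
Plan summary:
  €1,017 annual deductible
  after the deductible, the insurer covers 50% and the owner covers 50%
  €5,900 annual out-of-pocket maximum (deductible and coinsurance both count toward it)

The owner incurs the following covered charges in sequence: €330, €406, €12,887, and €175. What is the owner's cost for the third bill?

Bill 1, €330: all of it applies to the deductible. Owner pays €330; OOP now €330.
Bill 2, €406: all of it applies to the deductible. Owner owes €406 (running OOP €736).
Bill 3, €12,887: €281 to deductible, leaving €12,606; coinsurance €12,606 × 50% = €6,303. Claim cost before the cap: €281 + €6,303 = €6,584. OOP would hit €7,320 > €5,900, so the cap limits the owner to €5,900 − €736 = €5,164.

€5,164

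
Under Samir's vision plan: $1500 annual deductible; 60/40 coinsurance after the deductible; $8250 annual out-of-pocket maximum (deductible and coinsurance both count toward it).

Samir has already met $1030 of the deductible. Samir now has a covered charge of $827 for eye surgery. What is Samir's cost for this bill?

Deductible still to meet: $1500 − $1030 = $470.
After the $470 deductible portion, $827 − $470 = $357 is subject to coinsurance.
Coinsurance: $357 × 40% = $142.80.
So the member owes $470 + $142.80 = $612.80 before any cap.
Total out-of-pocket so far would be $1030 + $612.80 = $1642.80, below the $8250 cap — no reduction.

$612.80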